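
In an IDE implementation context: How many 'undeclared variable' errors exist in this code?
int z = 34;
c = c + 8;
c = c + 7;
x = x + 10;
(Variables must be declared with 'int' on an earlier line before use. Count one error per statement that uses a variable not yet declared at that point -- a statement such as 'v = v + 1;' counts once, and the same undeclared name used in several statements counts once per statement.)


Scanning code line by line:
  Line 1: declare 'z' -> declared = ['z']
  Line 2: use 'c' -> ERROR (undeclared)
  Line 3: use 'c' -> ERROR (undeclared)
  Line 4: use 'x' -> ERROR (undeclared)
Total undeclared variable errors: 3

3


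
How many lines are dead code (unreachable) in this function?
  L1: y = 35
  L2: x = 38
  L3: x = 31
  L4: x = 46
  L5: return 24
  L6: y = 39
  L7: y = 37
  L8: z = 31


Analyzing control flow:
  L1: reachable (before return)
  L2: reachable (before return)
  L3: reachable (before return)
  L4: reachable (before return)
  L5: reachable (return statement)
  L6: DEAD (after return at L5)
  L7: DEAD (after return at L5)
  L8: DEAD (after return at L5)
Return at L5, total lines = 8
Dead lines: L6 through L8
Count: 3

3


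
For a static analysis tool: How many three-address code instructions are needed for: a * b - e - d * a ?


Expression: a * b - e - d * a
Generating three-address code (respecting * over +/- precedence):
  Instruction 1: t1 = a * b
  Instruction 2: t2 = d * a
  Instruction 3: t3 = t1 - e
  Instruction 4: t4 = t3 - t2
Total instructions: 4

4


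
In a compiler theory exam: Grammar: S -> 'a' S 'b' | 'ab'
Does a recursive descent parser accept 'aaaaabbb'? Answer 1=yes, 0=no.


Grammar accepts strings of the form a^n b^n (n >= 1)
Word: 'aaaaabbb'
Counting: 5 a's and 3 b's
Check: 5 == 3? No
Mismatch: a-count != b-count
Rejected

0


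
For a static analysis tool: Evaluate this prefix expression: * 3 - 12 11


Parsing prefix expression: * 3 - 12 11
Step 1: Innermost operation '- 12 11'
  12 - 11 = 1
Step 2: Outer operation '* 3 [1]'
  3 * 1 = 3

3


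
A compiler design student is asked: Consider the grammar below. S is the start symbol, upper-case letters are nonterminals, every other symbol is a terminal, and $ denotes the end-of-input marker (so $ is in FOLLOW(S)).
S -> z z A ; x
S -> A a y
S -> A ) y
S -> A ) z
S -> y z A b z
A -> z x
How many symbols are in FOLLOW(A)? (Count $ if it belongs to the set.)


S is the start symbol and does not occur in any rule body, so FOLLOW(S) = {$}.
Examining every occurrence of A in a rule body:
  S -> z z A ; x : A is followed by terminal ';' -> add ';'
  S -> A a y : A is followed by terminal 'a' -> add 'a'
  S -> A ) y : A is followed by terminal ')' -> add ')'
  S -> A ) z : A is followed by terminal ')' -> add ')' (already in the set)
  S -> y z A b z : A is followed by terminal 'b' -> add 'b'
  A -> z x : A does not occur in the body -> contributes nothing
FOLLOW(A) = {), ;, a, b}
Count: 4

4


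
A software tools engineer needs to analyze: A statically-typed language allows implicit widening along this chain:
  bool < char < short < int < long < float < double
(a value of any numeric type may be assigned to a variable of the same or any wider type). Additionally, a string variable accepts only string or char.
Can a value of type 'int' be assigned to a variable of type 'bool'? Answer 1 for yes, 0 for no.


Target variable type: bool
Source value type: int
Numeric ranks: int=3, bool=0
Widening allowed iff rank(source) <= rank(target): 3 <= 0? No
Result: 0

0


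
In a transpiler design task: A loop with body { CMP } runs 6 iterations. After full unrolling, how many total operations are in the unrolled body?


Loop body operations: CMP (1 op per iteration)
Unrolling 6 iterations:
  Iteration 1: CMP (1 ops)
  Iteration 2: CMP (1 ops)
  Iteration 3: CMP (1 ops)
  Iteration 4: CMP (1 ops)
  Iteration 5: CMP (1 ops)
  Iteration 6: CMP (1 ops)
Total: 6 iterations * 1 ops/iter = 6 operations

6


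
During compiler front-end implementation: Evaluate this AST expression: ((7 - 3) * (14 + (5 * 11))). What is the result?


Expression: ((7 - 3) * (14 + (5 * 11)))
Evaluating step by step:
  7 - 3 = 4
  5 * 11 = 55
  14 + 55 = 69
  4 * 69 = 276
Result: 276

276


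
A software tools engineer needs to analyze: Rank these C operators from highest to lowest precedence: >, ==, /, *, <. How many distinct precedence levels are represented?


Looking up precedence for each operator:
  > -> precedence 4
  == -> precedence 3
  / -> precedence 6
  * -> precedence 6
  < -> precedence 4
Sorted highest to lowest: /, *, >, <, ==
Distinct precedence values: [6, 4, 3]
Number of distinct levels: 3

3


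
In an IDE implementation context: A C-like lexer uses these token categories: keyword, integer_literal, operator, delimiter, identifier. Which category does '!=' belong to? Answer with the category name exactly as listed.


Token: '!='
Checking categories:
  identifier: no
  integer_literal: no
  operator: YES
  keyword: no
  delimiter: no
Category: operator

operator


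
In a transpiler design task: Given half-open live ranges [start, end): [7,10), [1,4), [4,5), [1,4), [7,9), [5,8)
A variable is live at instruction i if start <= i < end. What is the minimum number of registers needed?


Live ranges:
  Var0: [7, 10)
  Var1: [1, 4)
  Var2: [4, 5)
  Var3: [1, 4)
  Var4: [7, 9)
  Var5: [5, 8)
Sweep-line events (position, delta, active):
  pos=1 start -> active=1
  pos=1 start -> active=2
  pos=4 end -> active=1
  pos=4 end -> active=0
  pos=4 start -> active=1
  pos=5 end -> active=0
  pos=5 start -> active=1
  pos=7 start -> active=2
  pos=7 start -> active=3
  pos=8 end -> active=2
  pos=9 end -> active=1
  pos=10 end -> active=0
Maximum simultaneous active: 3
Minimum registers needed: 3

3


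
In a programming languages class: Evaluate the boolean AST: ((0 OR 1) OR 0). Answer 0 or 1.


Step 1: Evaluate inner node
  0 OR 1 = 1
Step 2: Evaluate root node
  1 OR 0 = 1

1


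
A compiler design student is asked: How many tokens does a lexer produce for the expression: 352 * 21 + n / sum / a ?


Scanning '352 * 21 + n / sum / a'
Token 1: '352' -> integer_literal
Token 2: '*' -> operator
Token 3: '21' -> integer_literal
Token 4: '+' -> operator
Token 5: 'n' -> identifier
Token 6: '/' -> operator
Token 7: 'sum' -> identifier
Token 8: '/' -> operator
Token 9: 'a' -> identifier
Total tokens: 9

9


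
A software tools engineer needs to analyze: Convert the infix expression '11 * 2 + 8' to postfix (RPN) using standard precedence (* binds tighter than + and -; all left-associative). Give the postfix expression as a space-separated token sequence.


Applying the shunting-yard algorithm:
  Operand 11 -> output
  Push '*' onto operator stack -> op-stack: [*]
  Operand 2 -> output
  See '+' (prec 1); top '*' (prec 2) >= it -> pop '*' to output
  Push '+' onto operator stack -> op-stack: [+]
  Operand 8 -> output
  End of input: pop '+' to output
Postfix result: 11 2 * 8 +

11 2 * 8 +


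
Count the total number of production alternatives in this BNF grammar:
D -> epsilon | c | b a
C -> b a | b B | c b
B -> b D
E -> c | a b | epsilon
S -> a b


Counting alternatives per rule:
  D: 3 alternative(s)
  C: 3 alternative(s)
  B: 1 alternative(s)
  E: 3 alternative(s)
  S: 1 alternative(s)
Sum: 3 + 3 + 1 + 3 + 1 = 11

11


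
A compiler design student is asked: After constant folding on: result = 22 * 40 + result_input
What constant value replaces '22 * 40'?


Identifying constant sub-expression:
  Original: result = 22 * 40 + result_input
  22 and 40 are both compile-time constants
  Evaluating: 22 * 40 = 880
  After folding: result = 880 + result_input

880


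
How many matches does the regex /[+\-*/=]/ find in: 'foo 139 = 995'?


Pattern: /[+\-*/=]/ (operators)
Input: 'foo 139 = 995'
Scanning for matches:
  Match 1: '='
Total matches: 1

1


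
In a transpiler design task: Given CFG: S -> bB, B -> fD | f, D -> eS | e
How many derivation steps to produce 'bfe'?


Grammar: S -> bB, B -> fD | f, D -> eS | e
Deriving 'bfe':
Step 1: S -> bB => bB
Step 2: B -> fD => bfD
Step 3: D -> e => bfe
Total derivation steps: 3

3


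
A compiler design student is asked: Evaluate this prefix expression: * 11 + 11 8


Parsing prefix expression: * 11 + 11 8
Step 1: Innermost operation '+ 11 8'
  11 + 8 = 19
Step 2: Outer operation '* 11 [19]'
  11 * 19 = 209

209


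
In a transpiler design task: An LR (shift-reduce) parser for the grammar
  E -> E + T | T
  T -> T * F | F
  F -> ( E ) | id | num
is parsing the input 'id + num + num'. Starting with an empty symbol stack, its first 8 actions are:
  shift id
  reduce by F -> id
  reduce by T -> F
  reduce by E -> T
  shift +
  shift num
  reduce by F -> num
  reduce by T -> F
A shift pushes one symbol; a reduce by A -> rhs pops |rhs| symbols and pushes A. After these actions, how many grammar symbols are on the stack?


Tracking the symbol stack through each action:
  Action 1: shift 'id' : push -> stack = [id] (size 1)
  Action 2: reduce by F -> id : pop 1, push F -> stack = [F] (size 1)
  Action 3: reduce by T -> F : pop 1, push T -> stack = [T] (size 1)
  Action 4: reduce by E -> T : pop 1, push E -> stack = [E] (size 1)
  Action 5: shift '+' : push -> stack = [E, +] (size 2)
  Action 6: shift 'num' : push -> stack = [E, +, num] (size 3)
  Action 7: reduce by F -> num : pop 1, push F -> stack = [E, +, F] (size 3)
  Action 8: reduce by T -> F : pop 1, push T -> stack = [E, +, T] (size 3)
Final stack size: 3

3


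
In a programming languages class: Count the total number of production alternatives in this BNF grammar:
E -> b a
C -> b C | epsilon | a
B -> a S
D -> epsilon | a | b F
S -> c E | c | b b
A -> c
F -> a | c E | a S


Counting alternatives per rule:
  E: 1 alternative(s)
  C: 3 alternative(s)
  B: 1 alternative(s)
  D: 3 alternative(s)
  S: 3 alternative(s)
  A: 1 alternative(s)
  F: 3 alternative(s)
Sum: 1 + 3 + 1 + 3 + 3 + 1 + 3 = 15

15


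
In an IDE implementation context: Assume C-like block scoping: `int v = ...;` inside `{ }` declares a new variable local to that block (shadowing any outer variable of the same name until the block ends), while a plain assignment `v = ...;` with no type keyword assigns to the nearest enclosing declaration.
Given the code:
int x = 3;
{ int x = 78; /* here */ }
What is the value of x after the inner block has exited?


Analyzing scoping rules:
Outer scope: declares x = 3
Inner block: 'int x = 78;' declares a NEW x that shadows the outer one
When the block exits the inner x goes out of scope; the outer x was never modified -> 3
Result: 3

3


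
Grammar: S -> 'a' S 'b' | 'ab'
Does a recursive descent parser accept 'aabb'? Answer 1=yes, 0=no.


Grammar accepts strings of the form a^n b^n (n >= 1)
Word: 'aabb'
Counting: 2 a's and 2 b's
Check: 2 == 2? Yes
Derivation (S -> aSb applied 1 time(s), then S -> ab): S => aSb => aabb
Accepted

1


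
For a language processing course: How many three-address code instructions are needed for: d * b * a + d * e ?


Expression: d * b * a + d * e
Generating three-address code (respecting * over +/- precedence):
  Instruction 1: t1 = d * b
  Instruction 2: t2 = t1 * a
  Instruction 3: t3 = d * e
  Instruction 4: t4 = t2 + t3
Total instructions: 4

4


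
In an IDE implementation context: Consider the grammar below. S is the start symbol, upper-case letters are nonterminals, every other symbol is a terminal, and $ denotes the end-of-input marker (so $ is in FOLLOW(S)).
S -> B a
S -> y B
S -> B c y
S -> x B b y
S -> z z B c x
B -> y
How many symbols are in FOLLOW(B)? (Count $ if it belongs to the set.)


S is the start symbol and does not occur in any rule body, so FOLLOW(S) = {$}.
Examining every occurrence of B in a rule body:
  S -> B a : B is followed by terminal 'a' -> add 'a'
  S -> y B : B is at the right end -> add FOLLOW(S) = {$}
  S -> B c y : B is followed by terminal 'c' -> add 'c'
  S -> x B b y : B is followed by terminal 'b' -> add 'b'
  S -> z z B c x : B is followed by terminal 'c' -> add 'c' (already in the set)
  B -> y : B does not occur in the body -> contributes nothing
FOLLOW(B) = {a, b, c, $}
Count: 4

4


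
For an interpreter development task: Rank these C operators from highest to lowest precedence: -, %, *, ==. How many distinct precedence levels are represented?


Looking up precedence for each operator:
  - -> precedence 5
  % -> precedence 6
  * -> precedence 6
  == -> precedence 3
Sorted highest to lowest: %, *, -, ==
Distinct precedence values: [6, 5, 3]
Number of distinct levels: 3

3


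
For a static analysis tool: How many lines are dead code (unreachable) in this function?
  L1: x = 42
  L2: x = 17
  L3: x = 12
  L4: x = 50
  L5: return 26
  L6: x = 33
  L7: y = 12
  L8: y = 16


Analyzing control flow:
  L1: reachable (before return)
  L2: reachable (before return)
  L3: reachable (before return)
  L4: reachable (before return)
  L5: reachable (return statement)
  L6: DEAD (after return at L5)
  L7: DEAD (after return at L5)
  L8: DEAD (after return at L5)
Return at L5, total lines = 8
Dead lines: L6 through L8
Count: 3

3


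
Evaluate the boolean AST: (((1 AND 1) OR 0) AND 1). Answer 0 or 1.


Step 1: Evaluate inner node
  1 AND 1 = 1
Step 2: Evaluate next node
  1 OR 0 = 1
Step 3: Evaluate root node
  1 AND 1 = 1

1


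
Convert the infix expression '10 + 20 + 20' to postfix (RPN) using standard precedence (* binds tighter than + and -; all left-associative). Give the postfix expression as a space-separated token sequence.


Applying the shunting-yard algorithm:
  Operand 10 -> output
  Push '+' onto operator stack -> op-stack: [+]
  Operand 20 -> output
  See '+' (prec 1); top '+' (prec 1) >= it -> pop '+' to output
  Push '+' onto operator stack -> op-stack: [+]
  Operand 20 -> output
  End of input: pop '+' to output
Postfix result: 10 20 + 20 +

10 20 + 20 +


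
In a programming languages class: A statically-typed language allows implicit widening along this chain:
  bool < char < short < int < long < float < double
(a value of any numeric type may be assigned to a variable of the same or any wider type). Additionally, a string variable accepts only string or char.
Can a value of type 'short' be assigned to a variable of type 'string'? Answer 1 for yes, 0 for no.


Target variable type: string
Source value type: short
Rule: string accepts only {string, char}
  source 'short' in {string, char}? No
Result: 0

0


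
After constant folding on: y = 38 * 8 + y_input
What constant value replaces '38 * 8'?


Identifying constant sub-expression:
  Original: y = 38 * 8 + y_input
  38 and 8 are both compile-time constants
  Evaluating: 38 * 8 = 304
  After folding: y = 304 + y_input

304


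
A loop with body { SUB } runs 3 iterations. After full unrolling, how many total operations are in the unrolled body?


Loop body operations: SUB (1 op per iteration)
Unrolling 3 iterations:
  Iteration 1: SUB (1 ops)
  Iteration 2: SUB (1 ops)
  Iteration 3: SUB (1 ops)
Total: 3 iterations * 1 ops/iter = 3 operations

3


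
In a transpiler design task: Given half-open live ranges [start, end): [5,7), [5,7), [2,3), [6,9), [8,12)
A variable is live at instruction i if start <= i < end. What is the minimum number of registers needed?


Live ranges:
  Var0: [5, 7)
  Var1: [5, 7)
  Var2: [2, 3)
  Var3: [6, 9)
  Var4: [8, 12)
Sweep-line events (position, delta, active):
  pos=2 start -> active=1
  pos=3 end -> active=0
  pos=5 start -> active=1
  pos=5 start -> active=2
  pos=6 start -> active=3
  pos=7 end -> active=2
  pos=7 end -> active=1
  pos=8 start -> active=2
  pos=9 end -> active=1
  pos=12 end -> active=0
Maximum simultaneous active: 3
Minimum registers needed: 3

3


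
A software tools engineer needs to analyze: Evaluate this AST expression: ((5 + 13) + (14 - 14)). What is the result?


Expression: ((5 + 13) + (14 - 14))
Evaluating step by step:
  5 + 13 = 18
  14 - 14 = 0
  18 + 0 = 18
Result: 18

18


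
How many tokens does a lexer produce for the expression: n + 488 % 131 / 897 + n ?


Scanning 'n + 488 % 131 / 897 + n'
Token 1: 'n' -> identifier
Token 2: '+' -> operator
Token 3: '488' -> integer_literal
Token 4: '%' -> operator
Token 5: '131' -> integer_literal
Token 6: '/' -> operator
Token 7: '897' -> integer_literal
Token 8: '+' -> operator
Token 9: 'n' -> identifier
Total tokens: 9

9


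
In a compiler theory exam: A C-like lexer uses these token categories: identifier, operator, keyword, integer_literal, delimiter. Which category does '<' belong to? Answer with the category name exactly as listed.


Token: '<'
Checking categories:
  identifier: no
  integer_literal: no
  operator: YES
  keyword: no
  delimiter: no
Category: operator

operator


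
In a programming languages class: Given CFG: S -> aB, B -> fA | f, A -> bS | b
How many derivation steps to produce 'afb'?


Grammar: S -> aB, B -> fA | f, A -> bS | b
Deriving 'afb':
Step 1: S -> aB => aB
Step 2: B -> fA => afA
Step 3: A -> b => afb
Total derivation steps: 3

3


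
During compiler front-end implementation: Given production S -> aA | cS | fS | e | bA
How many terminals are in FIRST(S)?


Production: S -> aA | cS | fS | e | bA
Examining each alternative for leading terminals:
  S -> aA : first terminal = 'a'
  S -> cS : first terminal = 'c'
  S -> fS : first terminal = 'f'
  S -> e : first terminal = 'e'
  S -> bA : first terminal = 'b'
FIRST(S) = {a, b, c, e, f}
Count: 5

5


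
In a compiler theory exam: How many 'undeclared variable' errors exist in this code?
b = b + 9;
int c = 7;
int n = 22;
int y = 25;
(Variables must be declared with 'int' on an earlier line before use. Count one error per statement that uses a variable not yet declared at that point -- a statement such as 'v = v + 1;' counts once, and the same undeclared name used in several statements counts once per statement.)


Scanning code line by line:
  Line 1: use 'b' -> ERROR (undeclared)
  Line 2: declare 'c' -> declared = ['c']
  Line 3: declare 'n' -> declared = ['c', 'n']
  Line 4: declare 'y' -> declared = ['c', 'n', 'y']
Total undeclared variable errors: 1

1


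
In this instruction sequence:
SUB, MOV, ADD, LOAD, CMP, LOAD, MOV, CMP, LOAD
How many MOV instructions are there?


Scanning instruction sequence for MOV:
  Position 1: SUB
  Position 2: MOV <- MATCH
  Position 3: ADD
  Position 4: LOAD
  Position 5: CMP
  Position 6: LOAD
  Position 7: MOV <- MATCH
  Position 8: CMP
  Position 9: LOAD
Matches at positions: [2, 7]
Total MOV count: 2

2


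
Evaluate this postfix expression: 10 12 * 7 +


Processing tokens left to right:
Push 10, Push 12
Pop 10 and 12, compute 10 * 12 = 120, push 120
Push 7
Pop 120 and 7, compute 120 + 7 = 127, push 127
Stack result: 127

127


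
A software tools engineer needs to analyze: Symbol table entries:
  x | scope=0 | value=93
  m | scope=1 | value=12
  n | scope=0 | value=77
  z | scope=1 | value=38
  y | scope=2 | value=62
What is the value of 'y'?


Searching symbol table for 'y':
  x | scope=0 | value=93
  m | scope=1 | value=12
  n | scope=0 | value=77
  z | scope=1 | value=38
  y | scope=2 | value=62 <- MATCH
Found 'y' at scope 2 with value 62

62


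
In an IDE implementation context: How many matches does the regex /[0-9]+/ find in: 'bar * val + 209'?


Pattern: /[0-9]+/ (int literals)
Input: 'bar * val + 209'
Scanning for matches:
  Match 1: '209'
Total matches: 1

1


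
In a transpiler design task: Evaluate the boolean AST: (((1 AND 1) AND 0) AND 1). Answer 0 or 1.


Step 1: Evaluate inner node
  1 AND 1 = 1
Step 2: Evaluate next node
  1 AND 0 = 0
Step 3: Evaluate root node
  0 AND 1 = 0

0


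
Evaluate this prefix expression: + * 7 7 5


Parsing prefix expression: + * 7 7 5
Step 1: Innermost operation '* 7 7'
  7 * 7 = 49
Step 2: Outer operation '+ [49] 5'
  49 + 5 = 54

54


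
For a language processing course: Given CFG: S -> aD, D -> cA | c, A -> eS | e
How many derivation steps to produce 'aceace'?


Grammar: S -> aD, D -> cA | c, A -> eS | e
Deriving 'aceace':
Step 1: S -> aD => aD
Step 2: D -> cA => acA
Step 3: A -> eS => aceS
Step 4: S -> aD => aceaD
Step 5: D -> cA => aceacA
Step 6: A -> e => aceace
Total derivation steps: 6

6


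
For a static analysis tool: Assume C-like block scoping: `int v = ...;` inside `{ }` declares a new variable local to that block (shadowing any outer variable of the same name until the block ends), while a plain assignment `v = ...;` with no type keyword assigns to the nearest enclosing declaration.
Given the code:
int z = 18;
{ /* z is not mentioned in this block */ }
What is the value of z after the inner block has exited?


Analyzing scoping rules:
Outer scope: declares z = 18
Inner block: z is neither redeclared nor assigned -> unchanged
After the block -> 18
Result: 18

18


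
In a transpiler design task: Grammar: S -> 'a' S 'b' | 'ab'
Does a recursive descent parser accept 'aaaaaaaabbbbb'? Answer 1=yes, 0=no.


Grammar accepts strings of the form a^n b^n (n >= 1)
Word: 'aaaaaaaabbbbb'
Counting: 8 a's and 5 b's
Check: 8 == 5? No
Mismatch: a-count != b-count
Rejected

0


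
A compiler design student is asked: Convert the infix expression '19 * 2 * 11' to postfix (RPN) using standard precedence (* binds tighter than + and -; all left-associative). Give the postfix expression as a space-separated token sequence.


Applying the shunting-yard algorithm:
  Operand 19 -> output
  Push '*' onto operator stack -> op-stack: [*]
  Operand 2 -> output
  See '*' (prec 2); top '*' (prec 2) >= it -> pop '*' to output
  Push '*' onto operator stack -> op-stack: [*]
  Operand 11 -> output
  End of input: pop '*' to output
Postfix result: 19 2 * 11 *

19 2 * 11 *


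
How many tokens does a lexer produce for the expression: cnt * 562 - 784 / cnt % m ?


Scanning 'cnt * 562 - 784 / cnt % m'
Token 1: 'cnt' -> identifier
Token 2: '*' -> operator
Token 3: '562' -> integer_literal
Token 4: '-' -> operator
Token 5: '784' -> integer_literal
Token 6: '/' -> operator
Token 7: 'cnt' -> identifier
Token 8: '%' -> operator
Token 9: 'm' -> identifier
Total tokens: 9

9


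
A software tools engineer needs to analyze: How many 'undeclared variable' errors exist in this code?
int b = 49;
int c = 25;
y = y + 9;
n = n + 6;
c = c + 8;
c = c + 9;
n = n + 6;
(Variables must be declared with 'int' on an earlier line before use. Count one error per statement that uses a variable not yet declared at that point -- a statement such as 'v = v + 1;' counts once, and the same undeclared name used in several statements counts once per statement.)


Scanning code line by line:
  Line 1: declare 'b' -> declared = ['b']
  Line 2: declare 'c' -> declared = ['b', 'c']
  Line 3: use 'y' -> ERROR (undeclared)
  Line 4: use 'n' -> ERROR (undeclared)
  Line 5: use 'c' -> OK (declared)
  Line 6: use 'c' -> OK (declared)
  Line 7: use 'n' -> ERROR (undeclared)
Total undeclared variable errors: 3

3


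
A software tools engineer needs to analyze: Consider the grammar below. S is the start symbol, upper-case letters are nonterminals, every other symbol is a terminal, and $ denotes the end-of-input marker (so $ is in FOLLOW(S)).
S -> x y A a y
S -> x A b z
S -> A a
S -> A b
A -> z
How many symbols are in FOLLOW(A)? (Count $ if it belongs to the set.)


S is the start symbol and does not occur in any rule body, so FOLLOW(S) = {$}.
Examining every occurrence of A in a rule body:
  S -> x y A a y : A is followed by terminal 'a' -> add 'a'
  S -> x A b z : A is followed by terminal 'b' -> add 'b'
  S -> A a : A is followed by terminal 'a' -> add 'a' (already in the set)
  S -> A b : A is followed by terminal 'b' -> add 'b' (already in the set)
  A -> z : A does not occur in the body -> contributes nothing
FOLLOW(A) = {a, b}
Count: 2

2


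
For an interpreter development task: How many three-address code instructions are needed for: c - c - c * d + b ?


Expression: c - c - c * d + b
Generating three-address code (respecting * over +/- precedence):
  Instruction 1: t1 = c * d
  Instruction 2: t2 = c - c
  Instruction 3: t3 = t2 - t1
  Instruction 4: t4 = t3 + b
Total instructions: 4

4


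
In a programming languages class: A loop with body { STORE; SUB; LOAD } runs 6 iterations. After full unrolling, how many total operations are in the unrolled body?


Loop body operations: STORE, SUB, LOAD (3 ops per iteration)
Unrolling 6 iterations:
  Iteration 1: STORE, SUB, LOAD (3 ops)
  Iteration 2: STORE, SUB, LOAD (3 ops)
  Iteration 3: STORE, SUB, LOAD (3 ops)
  Iteration 4: STORE, SUB, LOAD (3 ops)
  Iteration 5: STORE, SUB, LOAD (3 ops)
  Iteration 6: STORE, SUB, LOAD (3 ops)
Total: 6 iterations * 3 ops/iter = 18 operations

18


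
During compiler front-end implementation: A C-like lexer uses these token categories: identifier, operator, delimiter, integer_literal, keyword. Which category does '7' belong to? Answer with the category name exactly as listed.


Token: '7'
Checking categories:
  identifier: no
  integer_literal: YES
  operator: no
  keyword: no
  delimiter: no
Category: integer_literal

integer_literal


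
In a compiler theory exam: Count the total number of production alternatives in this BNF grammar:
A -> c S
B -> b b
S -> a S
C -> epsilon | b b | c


Counting alternatives per rule:
  A: 1 alternative(s)
  B: 1 alternative(s)
  S: 1 alternative(s)
  C: 3 alternative(s)
Sum: 1 + 1 + 1 + 3 = 6

6


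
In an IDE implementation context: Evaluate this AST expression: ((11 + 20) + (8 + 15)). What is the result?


Expression: ((11 + 20) + (8 + 15))
Evaluating step by step:
  11 + 20 = 31
  8 + 15 = 23
  31 + 23 = 54
Result: 54

54


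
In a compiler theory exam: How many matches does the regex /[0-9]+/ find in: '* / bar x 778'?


Pattern: /[0-9]+/ (int literals)
Input: '* / bar x 778'
Scanning for matches:
  Match 1: '778'
Total matches: 1

1


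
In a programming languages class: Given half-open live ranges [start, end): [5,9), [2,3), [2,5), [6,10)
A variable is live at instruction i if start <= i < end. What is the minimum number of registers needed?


Live ranges:
  Var0: [5, 9)
  Var1: [2, 3)
  Var2: [2, 5)
  Var3: [6, 10)
Sweep-line events (position, delta, active):
  pos=2 start -> active=1
  pos=2 start -> active=2
  pos=3 end -> active=1
  pos=5 end -> active=0
  pos=5 start -> active=1
  pos=6 start -> active=2
  pos=9 end -> active=1
  pos=10 end -> active=0
Maximum simultaneous active: 2
Minimum registers needed: 2

2


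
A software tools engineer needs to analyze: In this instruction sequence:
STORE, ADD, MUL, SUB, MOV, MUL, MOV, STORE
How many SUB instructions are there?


Scanning instruction sequence for SUB:
  Position 1: STORE
  Position 2: ADD
  Position 3: MUL
  Position 4: SUB <- MATCH
  Position 5: MOV
  Position 6: MUL
  Position 7: MOV
  Position 8: STORE
Matches at positions: [4]
Total SUB count: 1

1


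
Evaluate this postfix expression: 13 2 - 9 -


Processing tokens left to right:
Push 13, Push 2
Pop 13 and 2, compute 13 - 2 = 11, push 11
Push 9
Pop 11 and 9, compute 11 - 9 = 2, push 2
Stack result: 2

2


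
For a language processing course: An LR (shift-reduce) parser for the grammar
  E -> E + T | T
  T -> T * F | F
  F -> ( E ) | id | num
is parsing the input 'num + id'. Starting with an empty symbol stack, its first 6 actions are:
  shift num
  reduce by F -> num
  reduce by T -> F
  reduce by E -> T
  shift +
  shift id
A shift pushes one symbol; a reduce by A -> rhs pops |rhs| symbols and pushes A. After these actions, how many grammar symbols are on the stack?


Tracking the symbol stack through each action:
  Action 1: shift 'num' : push -> stack = [num] (size 1)
  Action 2: reduce by F -> num : pop 1, push F -> stack = [F] (size 1)
  Action 3: reduce by T -> F : pop 1, push T -> stack = [T] (size 1)
  Action 4: reduce by E -> T : pop 1, push E -> stack = [E] (size 1)
  Action 5: shift '+' : push -> stack = [E, +] (size 2)
  Action 6: shift 'id' : push -> stack = [E, +, id] (size 3)
Final stack size: 3

3


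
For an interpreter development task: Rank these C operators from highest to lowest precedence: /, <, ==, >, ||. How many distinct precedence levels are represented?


Looking up precedence for each operator:
  / -> precedence 6
  < -> precedence 4
  == -> precedence 3
  > -> precedence 4
  || -> precedence 1
Sorted highest to lowest: /, <, >, ==, ||
Distinct precedence values: [6, 4, 3, 1]
Number of distinct levels: 4

4


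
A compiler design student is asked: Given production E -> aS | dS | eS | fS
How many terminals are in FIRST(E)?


Production: E -> aS | dS | eS | fS
Examining each alternative for leading terminals:
  E -> aS : first terminal = 'a'
  E -> dS : first terminal = 'd'
  E -> eS : first terminal = 'e'
  E -> fS : first terminal = 'f'
FIRST(E) = {a, d, e, f}
Count: 4

4


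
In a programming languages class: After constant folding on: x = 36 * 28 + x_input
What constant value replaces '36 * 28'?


Identifying constant sub-expression:
  Original: x = 36 * 28 + x_input
  36 and 28 are both compile-time constants
  Evaluating: 36 * 28 = 1008
  After folding: x = 1008 + x_input

1008


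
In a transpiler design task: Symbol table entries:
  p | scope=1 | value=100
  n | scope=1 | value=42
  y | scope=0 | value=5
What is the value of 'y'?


Searching symbol table for 'y':
  p | scope=1 | value=100
  n | scope=1 | value=42
  y | scope=0 | value=5 <- MATCH
Found 'y' at scope 0 with value 5

5


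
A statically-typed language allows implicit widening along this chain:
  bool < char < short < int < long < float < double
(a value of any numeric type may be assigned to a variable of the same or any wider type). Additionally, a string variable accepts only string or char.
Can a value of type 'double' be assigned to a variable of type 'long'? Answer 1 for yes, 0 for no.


Target variable type: long
Source value type: double
Numeric ranks: double=6, long=4
Widening allowed iff rank(source) <= rank(target): 6 <= 4? No
Result: 0

0


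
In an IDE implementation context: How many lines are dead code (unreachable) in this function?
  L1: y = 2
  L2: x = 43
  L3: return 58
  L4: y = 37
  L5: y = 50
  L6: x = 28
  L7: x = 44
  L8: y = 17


Analyzing control flow:
  L1: reachable (before return)
  L2: reachable (before return)
  L3: reachable (return statement)
  L4: DEAD (after return at L3)
  L5: DEAD (after return at L3)
  L6: DEAD (after return at L3)
  L7: DEAD (after return at L3)
  L8: DEAD (after return at L3)
Return at L3, total lines = 8
Dead lines: L4 through L8
Count: 5

5


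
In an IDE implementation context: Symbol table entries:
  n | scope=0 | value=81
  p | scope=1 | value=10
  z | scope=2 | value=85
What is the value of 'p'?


Searching symbol table for 'p':
  n | scope=0 | value=81
  p | scope=1 | value=10 <- MATCH
  z | scope=2 | value=85
Found 'p' at scope 1 with value 10

10


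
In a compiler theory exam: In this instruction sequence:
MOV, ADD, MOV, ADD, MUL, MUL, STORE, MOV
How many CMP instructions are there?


Scanning instruction sequence for CMP:
  Position 1: MOV
  Position 2: ADD
  Position 3: MOV
  Position 4: ADD
  Position 5: MUL
  Position 6: MUL
  Position 7: STORE
  Position 8: MOV
Matches at positions: []
Total CMP count: 0

0


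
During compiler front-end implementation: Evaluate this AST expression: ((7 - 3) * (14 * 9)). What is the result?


Expression: ((7 - 3) * (14 * 9))
Evaluating step by step:
  7 - 3 = 4
  14 * 9 = 126
  4 * 126 = 504
Result: 504

504


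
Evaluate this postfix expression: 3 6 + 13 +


Processing tokens left to right:
Push 3, Push 6
Pop 3 and 6, compute 3 + 6 = 9, push 9
Push 13
Pop 9 and 13, compute 9 + 13 = 22, push 22
Stack result: 22

22


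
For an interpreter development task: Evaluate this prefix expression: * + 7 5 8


Parsing prefix expression: * + 7 5 8
Step 1: Innermost operation '+ 7 5'
  7 + 5 = 12
Step 2: Outer operation '* [12] 8'
  12 * 8 = 96

96


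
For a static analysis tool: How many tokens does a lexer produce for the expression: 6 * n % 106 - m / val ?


Scanning '6 * n % 106 - m / val'
Token 1: '6' -> integer_literal
Token 2: '*' -> operator
Token 3: 'n' -> identifier
Token 4: '%' -> operator
Token 5: '106' -> integer_literal
Token 6: '-' -> operator
Token 7: 'm' -> identifier
Token 8: '/' -> operator
Token 9: 'val' -> identifier
Total tokens: 9

9


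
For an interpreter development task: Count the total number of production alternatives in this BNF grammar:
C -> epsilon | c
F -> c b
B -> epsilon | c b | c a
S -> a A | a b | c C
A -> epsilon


Counting alternatives per rule:
  C: 2 alternative(s)
  F: 1 alternative(s)
  B: 3 alternative(s)
  S: 3 alternative(s)
  A: 1 alternative(s)
Sum: 2 + 1 + 3 + 3 + 1 = 10

10


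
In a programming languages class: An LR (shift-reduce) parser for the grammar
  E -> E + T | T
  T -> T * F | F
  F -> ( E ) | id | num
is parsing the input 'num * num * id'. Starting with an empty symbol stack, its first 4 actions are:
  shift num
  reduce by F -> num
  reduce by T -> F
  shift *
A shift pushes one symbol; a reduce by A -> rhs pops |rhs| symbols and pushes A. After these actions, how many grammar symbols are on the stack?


Tracking the symbol stack through each action:
  Action 1: shift 'num' : push -> stack = [num] (size 1)
  Action 2: reduce by F -> num : pop 1, push F -> stack = [F] (size 1)
  Action 3: reduce by T -> F : pop 1, push T -> stack = [T] (size 1)
  Action 4: shift '*' : push -> stack = [T, *] (size 2)
Final stack size: 2

2


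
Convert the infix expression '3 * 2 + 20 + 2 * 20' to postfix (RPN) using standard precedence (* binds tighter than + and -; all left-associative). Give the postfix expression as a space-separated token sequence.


Applying the shunting-yard algorithm:
  Operand 3 -> output
  Push '*' onto operator stack -> op-stack: [*]
  Operand 2 -> output
  See '+' (prec 1); top '*' (prec 2) >= it -> pop '*' to output
  Push '+' onto operator stack -> op-stack: [+]
  Operand 20 -> output
  See '+' (prec 1); top '+' (prec 1) >= it -> pop '+' to output
  Push '+' onto operator stack -> op-stack: [+]
  Operand 2 -> output
  Push '*' onto operator stack -> op-stack: [+, *]
  Operand 20 -> output
  End of input: pop '*' to output
  End of input: pop '+' to output
Postfix result: 3 2 * 20 + 2 20 * +

3 2 * 20 + 2 20 * +


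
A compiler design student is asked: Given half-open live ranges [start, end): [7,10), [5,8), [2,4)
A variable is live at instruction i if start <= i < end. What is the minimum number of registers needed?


Live ranges:
  Var0: [7, 10)
  Var1: [5, 8)
  Var2: [2, 4)
Sweep-line events (position, delta, active):
  pos=2 start -> active=1
  pos=4 end -> active=0
  pos=5 start -> active=1
  pos=7 start -> active=2
  pos=8 end -> active=1
  pos=10 end -> active=0
Maximum simultaneous active: 2
Minimum registers needed: 2

2


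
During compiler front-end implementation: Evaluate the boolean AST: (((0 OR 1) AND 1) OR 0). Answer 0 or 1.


Step 1: Evaluate inner node
  0 OR 1 = 1
Step 2: Evaluate next node
  1 AND 1 = 1
Step 3: Evaluate root node
  1 OR 0 = 1

1


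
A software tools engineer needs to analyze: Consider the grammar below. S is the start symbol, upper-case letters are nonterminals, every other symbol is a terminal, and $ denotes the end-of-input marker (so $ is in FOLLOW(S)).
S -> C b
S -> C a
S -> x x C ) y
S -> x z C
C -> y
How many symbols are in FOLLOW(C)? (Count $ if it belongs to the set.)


S is the start symbol and does not occur in any rule body, so FOLLOW(S) = {$}.
Examining every occurrence of C in a rule body:
  S -> C b : C is followed by terminal 'b' -> add 'b'
  S -> C a : C is followed by terminal 'a' -> add 'a'
  S -> x x C ) y : C is followed by terminal ')' -> add ')'
  S -> x z C : C is at the right end -> add FOLLOW(S) = {$}
  C -> y : C does not occur in the body -> contributes nothing
FOLLOW(C) = {), a, b, $}
Count: 4

4


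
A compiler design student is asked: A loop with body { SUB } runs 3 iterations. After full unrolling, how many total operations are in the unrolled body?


Loop body operations: SUB (1 op per iteration)
Unrolling 3 iterations:
  Iteration 1: SUB (1 ops)
  Iteration 2: SUB (1 ops)
  Iteration 3: SUB (1 ops)
Total: 3 iterations * 1 ops/iter = 3 operations

3


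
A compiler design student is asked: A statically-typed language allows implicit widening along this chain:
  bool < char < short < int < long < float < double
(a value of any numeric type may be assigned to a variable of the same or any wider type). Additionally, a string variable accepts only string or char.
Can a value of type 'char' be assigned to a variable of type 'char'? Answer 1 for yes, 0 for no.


Target variable type: char
Source value type: char
Numeric ranks: char=1, char=1
Widening allowed iff rank(source) <= rank(target): 1 <= 1? Yes
Result: 1

1


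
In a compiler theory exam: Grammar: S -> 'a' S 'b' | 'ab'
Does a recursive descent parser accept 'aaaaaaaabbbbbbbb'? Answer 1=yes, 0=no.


Grammar accepts strings of the form a^n b^n (n >= 1)
Word: 'aaaaaaaabbbbbbbb'
Counting: 8 a's and 8 b's
Check: 8 == 8? Yes
Derivation (S -> aSb applied 7 time(s), then S -> ab): S => aSb => aaSbb => aaaSbbb => aaaaSbbbb => aaaaaSbbbbb => aaaaaaSbbbbbb => aaaaaaaSbbbbbbb => aaaaaaaabbbbbbbb
Accepted

1


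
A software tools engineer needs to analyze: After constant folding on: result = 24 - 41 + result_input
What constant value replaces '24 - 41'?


Identifying constant sub-expression:
  Original: result = 24 - 41 + result_input
  24 and 41 are both compile-time constants
  Evaluating: 24 - 41 = -17
  After folding: result = -17 + result_input

-17


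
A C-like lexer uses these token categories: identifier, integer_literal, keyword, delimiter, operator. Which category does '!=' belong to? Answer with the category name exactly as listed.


Token: '!='
Checking categories:
  identifier: no
  integer_literal: no
  operator: YES
  keyword: no
  delimiter: no
Category: operator

operator


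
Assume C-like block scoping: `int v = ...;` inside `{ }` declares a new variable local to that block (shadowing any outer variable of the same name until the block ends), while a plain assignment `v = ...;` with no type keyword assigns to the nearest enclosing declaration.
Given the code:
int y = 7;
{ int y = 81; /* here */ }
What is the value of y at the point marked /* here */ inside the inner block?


Analyzing scoping rules:
Outer scope: declares y = 7
Inner block: 'int y = 81;' declares a NEW y that shadows the outer one
Inside the block the inner declaration is in scope -> 81
Result: 81

81


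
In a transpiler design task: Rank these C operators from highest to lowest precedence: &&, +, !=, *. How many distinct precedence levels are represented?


Looking up precedence for each operator:
  && -> precedence 2
  + -> precedence 5
  != -> precedence 3
  * -> precedence 6
Sorted highest to lowest: *, +, !=, &&
Distinct precedence values: [6, 5, 3, 2]
Number of distinct levels: 4

4


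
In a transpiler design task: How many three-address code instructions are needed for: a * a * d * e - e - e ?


Expression: a * a * d * e - e - e
Generating three-address code (respecting * over +/- precedence):
  Instruction 1: t1 = a * a
  Instruction 2: t2 = t1 * d
  Instruction 3: t3 = t2 * e
  Instruction 4: t4 = t3 - e
  Instruction 5: t5 = t4 - e
Total instructions: 5

5


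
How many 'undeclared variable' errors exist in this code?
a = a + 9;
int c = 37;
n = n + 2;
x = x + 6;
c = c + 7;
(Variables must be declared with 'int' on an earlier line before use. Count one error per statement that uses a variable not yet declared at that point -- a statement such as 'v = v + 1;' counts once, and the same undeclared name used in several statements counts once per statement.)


Scanning code line by line:
  Line 1: use 'a' -> ERROR (undeclared)
  Line 2: declare 'c' -> declared = ['c']
  Line 3: use 'n' -> ERROR (undeclared)
  Line 4: use 'x' -> ERROR (undeclared)
  Line 5: use 'c' -> OK (declared)
Total undeclared variable errors: 3

3
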